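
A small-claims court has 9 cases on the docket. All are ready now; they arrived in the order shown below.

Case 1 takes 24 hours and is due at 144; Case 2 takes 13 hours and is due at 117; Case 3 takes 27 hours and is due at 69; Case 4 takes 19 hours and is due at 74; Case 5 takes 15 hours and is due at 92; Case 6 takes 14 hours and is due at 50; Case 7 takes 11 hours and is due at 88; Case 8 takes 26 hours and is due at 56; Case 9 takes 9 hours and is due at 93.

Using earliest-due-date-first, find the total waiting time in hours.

671

EDD (increasing due date): Case 6 Case 8 Case 3 Case 4 Case 7 Case 5 Case 9 Case 2 Case 1.
Case 6: waits 0, runs 0→14
Case 8: waits 14, runs 14→40
Case 3: waits 40, runs 40→67
Case 4: waits 67, runs 67→86
Case 7: waits 86, runs 86→97
Case 5: waits 97, runs 97→112
Case 9: waits 112, runs 112→121
Case 2: waits 121, runs 121→134
Case 1: waits 134, runs 134→158
Sum = 0+14+40+67+86+97+112+121+134 = 671.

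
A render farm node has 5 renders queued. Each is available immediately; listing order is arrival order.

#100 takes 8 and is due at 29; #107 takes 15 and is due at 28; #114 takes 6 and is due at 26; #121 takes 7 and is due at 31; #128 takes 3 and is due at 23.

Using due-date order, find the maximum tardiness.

EDD (increasing due date): #128 #114 #107 #100 #121.
#128: 0→3, due 23, tardiness 0
#114: 3→9, due 26, tardiness 0
#107: 9→24, due 28, tardiness 0
#100: 24→32, due 29, tardiness 3
#121: 32→39, due 31, tardiness 8
Maximum = 8.

8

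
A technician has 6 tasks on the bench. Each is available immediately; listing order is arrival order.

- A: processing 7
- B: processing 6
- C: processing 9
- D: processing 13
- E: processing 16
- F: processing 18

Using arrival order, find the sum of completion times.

197

FIFO (arrival order): A B C D E F.
A: 0→7
B: 7→13
C: 13→22
D: 22→35
E: 35→51
F: 51→69
Sum = 7+13+22+35+51+69 = 197.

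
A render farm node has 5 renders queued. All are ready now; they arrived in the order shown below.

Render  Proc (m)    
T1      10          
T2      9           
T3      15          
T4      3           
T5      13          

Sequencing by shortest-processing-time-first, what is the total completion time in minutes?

122

SPT (increasing processing time): T4 T2 T1 T5 T3.
T4: 0→3
T2: 3→12
T1: 12→22
T5: 22→35
T3: 35→50
Sum = 3+12+22+35+50 = 122.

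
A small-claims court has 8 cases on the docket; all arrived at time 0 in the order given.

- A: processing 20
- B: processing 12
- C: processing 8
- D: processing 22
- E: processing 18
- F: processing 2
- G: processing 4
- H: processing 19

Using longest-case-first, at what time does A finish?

LPT (decreasing processing time): D A H E B C G F.
D: 0→22
A: 22→42

42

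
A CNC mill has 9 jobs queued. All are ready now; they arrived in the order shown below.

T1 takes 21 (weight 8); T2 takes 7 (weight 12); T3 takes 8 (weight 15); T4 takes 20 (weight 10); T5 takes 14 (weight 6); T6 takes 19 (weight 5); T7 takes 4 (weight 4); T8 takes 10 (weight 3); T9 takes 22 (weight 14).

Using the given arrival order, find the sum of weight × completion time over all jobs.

4900

FIFO (arrival order): T1 T2 T3 T4 T5 T6 T7 T8 T9.
T1: finishes 21, weight 8, w·C = 168
T2: finishes 28, weight 12, w·C = 336
T3: finishes 36, weight 15, w·C = 540
T4: finishes 56, weight 10, w·C = 560
T5: finishes 70, weight 6, w·C = 420
T6: finishes 89, weight 5, w·C = 445
T7: finishes 93, weight 4, w·C = 372
T8: finishes 103, weight 3, w·C = 309
T9: finishes 125, weight 14, w·C = 1750
Sum = 168+336+540+560+420+445+372+309+1750 = 4900.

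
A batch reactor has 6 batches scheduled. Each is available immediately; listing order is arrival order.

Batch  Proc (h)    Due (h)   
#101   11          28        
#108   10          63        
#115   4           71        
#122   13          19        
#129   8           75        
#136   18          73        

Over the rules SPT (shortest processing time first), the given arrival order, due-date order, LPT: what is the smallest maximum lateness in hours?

-4

SPT (increasing processing time): #115 #129 #108 #101 #122 #136.
#115: 0→4, due 71, lateness -67
#129: 4→12, due 75, lateness -63
#108: 12→22, due 63, lateness -41
#101: 22→33, due 28, lateness 5
#122: 33→46, due 19, lateness 27
#136: 46→64, due 73, lateness -9
Maximum = 27.
FIFO (arrival order): #101 #108 #115 #122 #129 #136.
#101: 0→11, due 28, lateness -17
#108: 11→21, due 63, lateness -42
#115: 21→25, due 71, lateness -46
#122: 25→38, due 19, lateness 19
#129: 38→46, due 75, lateness -29
#136: 46→64, due 73, lateness -9
Maximum = 19.
EDD (increasing due date): #122 #101 #108 #115 #136 #129.
#122: 0→13, due 19, lateness -6
#101: 13→24, due 28, lateness -4
#108: 24→34, due 63, lateness -29
#115: 34→38, due 71, lateness -33
#136: 38→56, due 73, lateness -17
#129: 56→64, due 75, lateness -11
Maximum = -4.
LPT (decreasing processing time): #136 #122 #101 #108 #129 #115.
#136: 0→18, due 73, lateness -55
#122: 18→31, due 19, lateness 12
#101: 31→42, due 28, lateness 14
#108: 42→52, due 63, lateness -11
#129: 52→60, due 75, lateness -15
#115: 60→64, due 71, lateness -7
Maximum = 14.
SPT 27, FIFO 19, EDD -4, LPT 14 → minimum -4.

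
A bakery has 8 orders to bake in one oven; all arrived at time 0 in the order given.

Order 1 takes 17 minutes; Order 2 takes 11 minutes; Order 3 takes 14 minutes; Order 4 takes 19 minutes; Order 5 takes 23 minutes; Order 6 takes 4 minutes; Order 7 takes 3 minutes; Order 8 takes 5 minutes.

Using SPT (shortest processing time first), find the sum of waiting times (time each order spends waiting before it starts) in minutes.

209

SPT (increasing processing time): Order 7 Order 6 Order 8 Order 2 Order 3 Order 1 Order 4 Order 5.
Order 7: waits 0, runs 0→3
Order 6: waits 3, runs 3→7
Order 8: waits 7, runs 7→12
Order 2: waits 12, runs 12→23
Order 3: waits 23, runs 23→37
Order 1: waits 37, runs 37→54
Order 4: waits 54, runs 54→73
Order 5: waits 73, runs 73→96
Sum = 0+3+7+12+23+37+54+73 = 209.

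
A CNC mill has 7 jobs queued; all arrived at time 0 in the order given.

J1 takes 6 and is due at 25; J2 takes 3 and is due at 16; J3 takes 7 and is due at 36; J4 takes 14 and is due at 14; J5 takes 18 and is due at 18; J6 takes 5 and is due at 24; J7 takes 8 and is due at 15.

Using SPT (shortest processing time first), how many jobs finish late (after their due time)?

3

SPT (increasing processing time): J2 J6 J1 J3 J7 J4 J5.
J2: 0→3, due 16, tardiness 0
J6: 3→8, due 24, tardiness 0
J1: 8→14, due 25, tardiness 0
J3: 14→21, due 36, tardiness 0
J7: 21→29, due 15, tardiness 14
J4: 29→43, due 14, tardiness 29
J5: 43→61, due 18, tardiness 43
Late jobs: 3.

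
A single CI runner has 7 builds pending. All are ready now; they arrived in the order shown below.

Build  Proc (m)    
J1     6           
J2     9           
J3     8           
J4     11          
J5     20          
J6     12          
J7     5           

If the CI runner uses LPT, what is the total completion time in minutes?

LPT (decreasing processing time): J5 J6 J4 J2 J3 J1 J7.
J5: 0→20
J6: 20→32
J4: 32→43
J2: 43→52
J3: 52→60
J1: 60→66
J7: 66→71
Sum = 20+32+43+52+60+66+71 = 344.

344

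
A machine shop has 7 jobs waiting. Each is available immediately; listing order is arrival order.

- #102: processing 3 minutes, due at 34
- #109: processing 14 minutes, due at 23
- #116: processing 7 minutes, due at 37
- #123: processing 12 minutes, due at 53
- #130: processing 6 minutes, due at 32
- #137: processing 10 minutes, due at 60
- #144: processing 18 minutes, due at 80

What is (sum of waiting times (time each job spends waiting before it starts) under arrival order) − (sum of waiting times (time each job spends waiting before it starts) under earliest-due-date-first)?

-7

FIFO (arrival order): #102 #109 #116 #123 #130 #137 #144.
#102: waits 0, runs 0→3
#109: waits 3, runs 3→17
#116: waits 17, runs 17→24
#123: waits 24, runs 24→36
#130: waits 36, runs 36→42
#137: waits 42, runs 42→52
#144: waits 52, runs 52→70
Sum = 0+3+17+24+36+42+52 = 174.
EDD (increasing due date): #109 #130 #102 #116 #123 #137 #144.
#109: waits 0, runs 0→14
#130: waits 14, runs 14→20
#102: waits 20, runs 20→23
#116: waits 23, runs 23→30
#123: waits 30, runs 30→42
#137: waits 42, runs 42→52
#144: waits 52, runs 52→70
Sum = 0+14+20+23+30+42+52 = 181.
Difference = 174 − 181 = -7.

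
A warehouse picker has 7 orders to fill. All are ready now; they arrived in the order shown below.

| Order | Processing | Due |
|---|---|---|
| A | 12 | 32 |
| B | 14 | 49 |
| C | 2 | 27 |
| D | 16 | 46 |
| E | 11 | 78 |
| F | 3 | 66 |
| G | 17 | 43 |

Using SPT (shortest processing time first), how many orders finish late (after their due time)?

2

SPT (increasing processing time): C F E A B D G.
C: 0→2, due 27, tardiness 0
F: 2→5, due 66, tardiness 0
E: 5→16, due 78, tardiness 0
A: 16→28, due 32, tardiness 0
B: 28→42, due 49, tardiness 0
D: 42→58, due 46, tardiness 12
G: 58→75, due 43, tardiness 32
Late orders: 2.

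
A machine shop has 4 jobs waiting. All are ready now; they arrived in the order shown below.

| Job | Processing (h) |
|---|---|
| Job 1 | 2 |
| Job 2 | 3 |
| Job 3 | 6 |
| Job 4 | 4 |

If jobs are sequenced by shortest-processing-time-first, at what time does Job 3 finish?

15

SPT (increasing processing time): Job 1 Job 2 Job 4 Job 3.
Job 1: 0→2
Job 2: 2→5
Job 4: 5→9
Job 3: 9→15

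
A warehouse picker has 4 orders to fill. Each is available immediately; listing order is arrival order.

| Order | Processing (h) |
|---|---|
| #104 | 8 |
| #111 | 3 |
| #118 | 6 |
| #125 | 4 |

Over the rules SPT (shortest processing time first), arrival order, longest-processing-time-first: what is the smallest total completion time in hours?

SPT (increasing processing time): #111 #125 #118 #104.
#111: 0→3
#125: 3→7
#118: 7→13
#104: 13→21
Sum = 3+7+13+21 = 44.
FIFO (arrival order): #104 #111 #118 #125.
#104: 0→8
#111: 8→11
#118: 11→17
#125: 17→21
Sum = 8+11+17+21 = 57.
LPT (decreasing processing time): #104 #118 #125 #111.
#104: 0→8
#118: 8→14
#125: 14→18
#111: 18→21
Sum = 8+14+18+21 = 61.
SPT 44, FIFO 57, LPT 61 → minimum 44.

44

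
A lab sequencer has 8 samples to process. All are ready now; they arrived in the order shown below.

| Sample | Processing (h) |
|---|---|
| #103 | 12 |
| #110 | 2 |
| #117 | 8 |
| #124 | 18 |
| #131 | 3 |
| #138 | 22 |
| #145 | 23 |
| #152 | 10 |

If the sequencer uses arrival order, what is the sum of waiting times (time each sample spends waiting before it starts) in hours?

284

FIFO (arrival order): #103 #110 #117 #124 #131 #138 #145 #152.
#103: waits 0, runs 0→12
#110: waits 12, runs 12→14
#117: waits 14, runs 14→22
#124: waits 22, runs 22→40
#131: waits 40, runs 40→43
#138: waits 43, runs 43→65
#145: waits 65, runs 65→88
#152: waits 88, runs 88→98
Sum = 0+12+14+22+40+43+65+88 = 284.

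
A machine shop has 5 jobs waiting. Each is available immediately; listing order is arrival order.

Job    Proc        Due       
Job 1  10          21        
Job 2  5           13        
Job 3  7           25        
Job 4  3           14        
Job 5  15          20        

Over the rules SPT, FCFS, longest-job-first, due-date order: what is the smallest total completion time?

91

SPT (increasing processing time): Job 4 Job 2 Job 3 Job 1 Job 5.
Job 4: 0→3
Job 2: 3→8
Job 3: 8→15
Job 1: 15→25
Job 5: 25→40
Sum = 3+8+15+25+40 = 91.
FIFO (arrival order): Job 1 Job 2 Job 3 Job 4 Job 5.
Job 1: 0→10
Job 2: 10→15
Job 3: 15→22
Job 4: 22→25
Job 5: 25→40
Sum = 10+15+22+25+40 = 112.
LPT (decreasing processing time): Job 5 Job 1 Job 3 Job 2 Job 4.
Job 5: 0→15
Job 1: 15→25
Job 3: 25→32
Job 2: 32→37
Job 4: 37→40
Sum = 15+25+32+37+40 = 149.
EDD (increasing due date): Job 2 Job 4 Job 5 Job 1 Job 3.
Job 2: 0→5
Job 4: 5→8
Job 5: 8→23
Job 1: 23→33
Job 3: 33→40
Sum = 5+8+23+33+40 = 109.
SPT 91, FIFO 112, LPT 149, EDD 109 → minimum 91.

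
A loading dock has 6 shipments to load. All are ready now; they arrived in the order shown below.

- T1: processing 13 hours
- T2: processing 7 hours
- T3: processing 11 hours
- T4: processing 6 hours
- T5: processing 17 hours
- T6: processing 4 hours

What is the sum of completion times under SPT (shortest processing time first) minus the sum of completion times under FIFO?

-55

SPT (increasing processing time): T6 T4 T2 T3 T1 T5.
T6: 0→4
T4: 4→10
T2: 10→17
T3: 17→28
T1: 28→41
T5: 41→58
Sum = 4+10+17+28+41+58 = 158.
FIFO (arrival order): T1 T2 T3 T4 T5 T6.
T1: 0→13
T2: 13→20
T3: 20→31
T4: 31→37
T5: 37→54
T6: 54→58
Sum = 13+20+31+37+54+58 = 213.
Difference = 158 − 213 = -55.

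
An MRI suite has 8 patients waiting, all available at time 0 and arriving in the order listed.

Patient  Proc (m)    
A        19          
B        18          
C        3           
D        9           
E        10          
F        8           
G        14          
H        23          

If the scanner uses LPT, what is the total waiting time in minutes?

LPT (decreasing processing time): H A B G E D F C.
H: waits 0, runs 0→23
A: waits 23, runs 23→42
B: waits 42, runs 42→60
G: waits 60, runs 60→74
E: waits 74, runs 74→84
D: waits 84, runs 84→93
F: waits 93, runs 93→101
C: waits 101, runs 101→104
Sum = 0+23+42+60+74+84+93+101 = 477.

477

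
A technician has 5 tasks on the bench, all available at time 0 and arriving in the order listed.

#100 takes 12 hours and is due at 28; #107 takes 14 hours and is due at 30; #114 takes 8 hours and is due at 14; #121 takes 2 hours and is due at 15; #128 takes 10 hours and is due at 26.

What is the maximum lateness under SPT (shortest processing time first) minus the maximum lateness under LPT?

SPT (increasing processing time): #121 #114 #128 #100 #107.
#121: 0→2, due 15, lateness -13
#114: 2→10, due 14, lateness -4
#128: 10→20, due 26, lateness -6
#100: 20→32, due 28, lateness 4
#107: 32→46, due 30, lateness 16
Maximum = 16.
LPT (decreasing processing time): #107 #100 #128 #114 #121.
#107: 0→14, due 30, lateness -16
#100: 14→26, due 28, lateness -2
#128: 26→36, due 26, lateness 10
#114: 36→44, due 14, lateness 30
#121: 44→46, due 15, lateness 31
Maximum = 31.
Difference = 16 − 31 = -15.

-15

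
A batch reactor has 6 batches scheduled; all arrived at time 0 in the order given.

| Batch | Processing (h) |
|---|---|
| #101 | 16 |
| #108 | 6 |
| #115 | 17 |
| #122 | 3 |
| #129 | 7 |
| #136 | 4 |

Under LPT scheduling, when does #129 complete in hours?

LPT (decreasing processing time): #115 #101 #129 #108 #136 #122.
#115: 0→17
#101: 17→33
#129: 33→40

40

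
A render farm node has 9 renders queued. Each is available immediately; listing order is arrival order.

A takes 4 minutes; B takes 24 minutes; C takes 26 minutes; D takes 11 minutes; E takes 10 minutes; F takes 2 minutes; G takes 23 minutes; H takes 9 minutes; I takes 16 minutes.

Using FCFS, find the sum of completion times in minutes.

FIFO (arrival order): A B C D E F G H I.
A: 0→4
B: 4→28
C: 28→54
D: 54→65
E: 65→75
F: 75→77
G: 77→100
H: 100→109
I: 109→125
Sum = 4+28+54+65+75+77+100+109+125 = 637.

637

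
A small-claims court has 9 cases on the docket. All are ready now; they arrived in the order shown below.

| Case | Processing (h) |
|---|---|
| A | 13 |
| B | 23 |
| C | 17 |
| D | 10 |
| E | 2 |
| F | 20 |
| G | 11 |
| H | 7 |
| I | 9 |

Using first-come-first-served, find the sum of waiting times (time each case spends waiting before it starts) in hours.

FIFO (arrival order): A B C D E F G H I.
A: waits 0, runs 0→13
B: waits 13, runs 13→36
C: waits 36, runs 36→53
D: waits 53, runs 53→63
E: waits 63, runs 63→65
F: waits 65, runs 65→85
G: waits 85, runs 85→96
H: waits 96, runs 96→103
I: waits 103, runs 103→112
Sum = 0+13+36+53+63+65+85+96+103 = 514.

514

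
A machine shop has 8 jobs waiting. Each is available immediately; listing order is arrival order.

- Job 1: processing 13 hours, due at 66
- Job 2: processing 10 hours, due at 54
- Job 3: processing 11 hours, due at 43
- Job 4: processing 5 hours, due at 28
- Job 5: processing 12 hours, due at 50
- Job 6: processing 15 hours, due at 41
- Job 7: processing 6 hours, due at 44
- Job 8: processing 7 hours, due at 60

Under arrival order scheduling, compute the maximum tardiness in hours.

28

FIFO (arrival order): Job 1 Job 2 Job 3 Job 4 Job 5 Job 6 Job 7 Job 8.
Job 1: 0→13, due 66, tardiness 0
Job 2: 13→23, due 54, tardiness 0
Job 3: 23→34, due 43, tardiness 0
Job 4: 34→39, due 28, tardiness 11
Job 5: 39→51, due 50, tardiness 1
Job 6: 51→66, due 41, tardiness 25
Job 7: 66→72, due 44, tardiness 28
Job 8: 72→79, due 60, tardiness 19
Maximum = 28.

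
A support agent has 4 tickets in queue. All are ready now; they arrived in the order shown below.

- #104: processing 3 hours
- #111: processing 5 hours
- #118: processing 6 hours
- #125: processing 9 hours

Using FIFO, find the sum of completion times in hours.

FIFO (arrival order): #104 #111 #118 #125.
#104: 0→3
#111: 3→8
#118: 8→14
#125: 14→23
Sum = 3+8+14+23 = 48.

48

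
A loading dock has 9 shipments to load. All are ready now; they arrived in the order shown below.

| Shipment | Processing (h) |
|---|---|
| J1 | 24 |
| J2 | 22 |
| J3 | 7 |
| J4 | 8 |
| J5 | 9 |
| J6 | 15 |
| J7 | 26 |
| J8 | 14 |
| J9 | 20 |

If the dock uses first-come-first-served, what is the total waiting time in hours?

575

FIFO (arrival order): J1 J2 J3 J4 J5 J6 J7 J8 J9.
J1: waits 0, runs 0→24
J2: waits 24, runs 24→46
J3: waits 46, runs 46→53
J4: waits 53, runs 53→61
J5: waits 61, runs 61→70
J6: waits 70, runs 70→85
J7: waits 85, runs 85→111
J8: waits 111, runs 111→125
J9: waits 125, runs 125→145
Sum = 0+24+46+53+61+70+85+111+125 = 575.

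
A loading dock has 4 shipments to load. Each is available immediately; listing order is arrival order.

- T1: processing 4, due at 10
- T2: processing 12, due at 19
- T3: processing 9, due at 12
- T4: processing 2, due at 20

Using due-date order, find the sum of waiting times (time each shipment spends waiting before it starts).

42

EDD (increasing due date): T1 T3 T2 T4.
T1: waits 0, runs 0→4
T3: waits 4, runs 4→13
T2: waits 13, runs 13→25
T4: waits 25, runs 25→27
Sum = 0+4+13+25 = 42.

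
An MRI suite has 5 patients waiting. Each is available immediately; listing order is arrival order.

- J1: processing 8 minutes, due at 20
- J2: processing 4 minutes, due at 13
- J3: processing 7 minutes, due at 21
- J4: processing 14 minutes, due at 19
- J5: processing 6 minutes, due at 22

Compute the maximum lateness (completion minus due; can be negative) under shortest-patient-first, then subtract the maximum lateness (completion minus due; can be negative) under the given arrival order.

3

SPT (increasing processing time): J2 J5 J3 J1 J4.
J2: 0→4, due 13, lateness -9
J5: 4→10, due 22, lateness -12
J3: 10→17, due 21, lateness -4
J1: 17→25, due 20, lateness 5
J4: 25→39, due 19, lateness 20
Maximum = 20.
FIFO (arrival order): J1 J2 J3 J4 J5.
J1: 0→8, due 20, lateness -12
J2: 8→12, due 13, lateness -1
J3: 12→19, due 21, lateness -2
J4: 19→33, due 19, lateness 14
J5: 33→39, due 22, lateness 17
Maximum = 17.
Difference = 20 − 17 = 3.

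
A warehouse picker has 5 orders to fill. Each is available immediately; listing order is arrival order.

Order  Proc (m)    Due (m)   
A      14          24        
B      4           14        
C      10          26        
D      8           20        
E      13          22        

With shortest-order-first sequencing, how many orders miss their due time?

SPT (increasing processing time): B D C E A.
B: 0→4, due 14, tardiness 0
D: 4→12, due 20, tardiness 0
C: 12→22, due 26, tardiness 0
E: 22→35, due 22, tardiness 13
A: 35→49, due 24, tardiness 25
Late orders: 2.

2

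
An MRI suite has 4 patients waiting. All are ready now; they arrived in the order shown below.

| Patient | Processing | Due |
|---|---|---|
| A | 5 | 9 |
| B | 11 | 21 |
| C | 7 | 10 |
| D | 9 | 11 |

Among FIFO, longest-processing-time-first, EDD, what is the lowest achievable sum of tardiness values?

23

FIFO (arrival order): A B C D.
A: 0→5, due 9, tardiness 0
B: 5→16, due 21, tardiness 0
C: 16→23, due 10, tardiness 13
D: 23→32, due 11, tardiness 21
Sum = 0+0+13+21 = 34.
LPT (decreasing processing time): B D C A.
B: 0→11, due 21, tardiness 0
D: 11→20, due 11, tardiness 9
C: 20→27, due 10, tardiness 17
A: 27→32, due 9, tardiness 23
Sum = 0+9+17+23 = 49.
EDD (increasing due date): A C D B.
A: 0→5, due 9, tardiness 0
C: 5→12, due 10, tardiness 2
D: 12→21, due 11, tardiness 10
B: 21→32, due 21, tardiness 11
Sum = 0+2+10+11 = 23.
FIFO 34, LPT 49, EDD 23 → minimum 23.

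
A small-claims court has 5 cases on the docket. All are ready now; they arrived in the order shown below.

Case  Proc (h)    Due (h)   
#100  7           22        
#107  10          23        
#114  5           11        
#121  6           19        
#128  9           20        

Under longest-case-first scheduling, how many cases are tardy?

3

LPT (decreasing processing time): #107 #128 #100 #121 #114.
#107: 0→10, due 23, tardiness 0
#128: 10→19, due 20, tardiness 0
#100: 19→26, due 22, tardiness 4
#121: 26→32, due 19, tardiness 13
#114: 32→37, due 11, tardiness 26
Late cases: 3.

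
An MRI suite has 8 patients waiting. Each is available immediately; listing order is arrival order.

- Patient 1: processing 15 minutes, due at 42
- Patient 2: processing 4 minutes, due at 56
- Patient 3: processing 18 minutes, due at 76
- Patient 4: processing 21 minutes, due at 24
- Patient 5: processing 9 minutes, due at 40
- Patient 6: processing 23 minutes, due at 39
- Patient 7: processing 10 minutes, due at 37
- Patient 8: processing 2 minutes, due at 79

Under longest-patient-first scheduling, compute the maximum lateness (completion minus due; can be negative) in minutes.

56

LPT (decreasing processing time): Patient 6 Patient 4 Patient 3 Patient 1 Patient 7 Patient 5 Patient 2 Patient 8.
Patient 6: 0→23, due 39, lateness -16
Patient 4: 23→44, due 24, lateness 20
Patient 3: 44→62, due 76, lateness -14
Patient 1: 62→77, due 42, lateness 35
Patient 7: 77→87, due 37, lateness 50
Patient 5: 87→96, due 40, lateness 56
Patient 2: 96→100, due 56, lateness 44
Patient 8: 100→102, due 79, lateness 23
Maximum = 56.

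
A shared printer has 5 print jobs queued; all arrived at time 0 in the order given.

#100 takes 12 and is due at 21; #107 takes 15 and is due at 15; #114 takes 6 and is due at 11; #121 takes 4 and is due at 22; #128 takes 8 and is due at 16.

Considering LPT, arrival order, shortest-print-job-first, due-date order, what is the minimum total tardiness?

LPT (decreasing processing time): #107 #100 #128 #114 #121.
#107: 0→15, due 15, tardiness 0
#100: 15→27, due 21, tardiness 6
#128: 27→35, due 16, tardiness 19
#114: 35→41, due 11, tardiness 30
#121: 41→45, due 22, tardiness 23
Sum = 0+6+19+30+23 = 78.
FIFO (arrival order): #100 #107 #114 #121 #128.
#100: 0→12, due 21, tardiness 0
#107: 12→27, due 15, tardiness 12
#114: 27→33, due 11, tardiness 22
#121: 33→37, due 22, tardiness 15
#128: 37→45, due 16, tardiness 29
Sum = 0+12+22+15+29 = 78.
SPT (increasing processing time): #121 #114 #128 #100 #107.
#121: 0→4, due 22, tardiness 0
#114: 4→10, due 11, tardiness 0
#128: 10→18, due 16, tardiness 2
#100: 18→30, due 21, tardiness 9
#107: 30→45, due 15, tardiness 30
Sum = 0+0+2+9+30 = 41.
EDD (increasing due date): #114 #107 #128 #100 #121.
#114: 0→6, due 11, tardiness 0
#107: 6→21, due 15, tardiness 6
#128: 21→29, due 16, tardiness 13
#100: 29→41, due 21, tardiness 20
#121: 41→45, due 22, tardiness 23
Sum = 0+6+13+20+23 = 62.
LPT 78, FIFO 78, SPT 41, EDD 62 → minimum 41.

41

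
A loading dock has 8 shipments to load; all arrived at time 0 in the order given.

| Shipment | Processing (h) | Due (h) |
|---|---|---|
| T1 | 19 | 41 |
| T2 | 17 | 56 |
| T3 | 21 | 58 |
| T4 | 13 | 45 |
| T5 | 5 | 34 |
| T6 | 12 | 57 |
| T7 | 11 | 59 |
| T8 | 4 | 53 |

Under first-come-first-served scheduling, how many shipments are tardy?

FIFO (arrival order): T1 T2 T3 T4 T5 T6 T7 T8.
T1: 0→19, due 41, tardiness 0
T2: 19→36, due 56, tardiness 0
T3: 36→57, due 58, tardiness 0
T4: 57→70, due 45, tardiness 25
T5: 70→75, due 34, tardiness 41
T6: 75→87, due 57, tardiness 30
T7: 87→98, due 59, tardiness 39
T8: 98→102, due 53, tardiness 49
Late shipments: 5.

5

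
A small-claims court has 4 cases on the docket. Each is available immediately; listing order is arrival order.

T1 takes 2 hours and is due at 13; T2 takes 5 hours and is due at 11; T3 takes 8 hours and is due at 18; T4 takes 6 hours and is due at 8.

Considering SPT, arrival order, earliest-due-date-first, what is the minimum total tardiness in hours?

3

SPT (increasing processing time): T1 T2 T4 T3.
T1: 0→2, due 13, tardiness 0
T2: 2→7, due 11, tardiness 0
T4: 7→13, due 8, tardiness 5
T3: 13→21, due 18, tardiness 3
Sum = 0+0+5+3 = 8.
FIFO (arrival order): T1 T2 T3 T4.
T1: 0→2, due 13, tardiness 0
T2: 2→7, due 11, tardiness 0
T3: 7→15, due 18, tardiness 0
T4: 15→21, due 8, tardiness 13
Sum = 0+0+0+13 = 13.
EDD (increasing due date): T4 T2 T1 T3.
T4: 0→6, due 8, tardiness 0
T2: 6→11, due 11, tardiness 0
T1: 11→13, due 13, tardiness 0
T3: 13→21, due 18, tardiness 3
Sum = 0+0+0+3 = 3.
SPT 8, FIFO 13, EDD 3 → minimum 3.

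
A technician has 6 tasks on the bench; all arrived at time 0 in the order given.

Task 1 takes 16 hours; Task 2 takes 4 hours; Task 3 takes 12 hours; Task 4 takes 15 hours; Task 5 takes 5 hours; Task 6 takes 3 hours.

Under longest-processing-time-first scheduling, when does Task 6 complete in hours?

55

LPT (decreasing processing time): Task 1 Task 4 Task 3 Task 5 Task 2 Task 6.
Task 1: 0→16
Task 4: 16→31
Task 3: 31→43
Task 5: 43→48
Task 2: 48→52
Task 6: 52→55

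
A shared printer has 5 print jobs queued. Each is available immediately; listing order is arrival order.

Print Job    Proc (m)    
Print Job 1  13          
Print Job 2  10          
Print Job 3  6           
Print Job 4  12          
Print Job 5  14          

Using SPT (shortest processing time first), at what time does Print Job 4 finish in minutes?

28

SPT (increasing processing time): Print Job 3 Print Job 2 Print Job 4 Print Job 1 Print Job 5.
Print Job 3: 0→6
Print Job 2: 6→16
Print Job 4: 16→28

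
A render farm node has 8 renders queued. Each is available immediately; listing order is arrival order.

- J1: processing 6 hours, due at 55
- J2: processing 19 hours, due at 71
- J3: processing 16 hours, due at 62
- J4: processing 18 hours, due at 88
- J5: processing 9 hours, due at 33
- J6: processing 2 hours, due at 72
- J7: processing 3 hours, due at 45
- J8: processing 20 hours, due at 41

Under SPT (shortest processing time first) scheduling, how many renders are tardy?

2

SPT (increasing processing time): J6 J7 J1 J5 J3 J4 J2 J8.
J6: 0→2, due 72, tardiness 0
J7: 2→5, due 45, tardiness 0
J1: 5→11, due 55, tardiness 0
J5: 11→20, due 33, tardiness 0
J3: 20→36, due 62, tardiness 0
J4: 36→54, due 88, tardiness 0
J2: 54→73, due 71, tardiness 2
J8: 73→93, due 41, tardiness 52
Late renders: 2.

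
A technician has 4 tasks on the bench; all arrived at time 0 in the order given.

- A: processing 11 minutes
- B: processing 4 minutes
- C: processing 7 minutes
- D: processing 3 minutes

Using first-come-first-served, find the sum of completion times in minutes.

FIFO (arrival order): A B C D.
A: 0→11
B: 11→15
C: 15→22
D: 22→25
Sum = 11+15+22+25 = 73.

73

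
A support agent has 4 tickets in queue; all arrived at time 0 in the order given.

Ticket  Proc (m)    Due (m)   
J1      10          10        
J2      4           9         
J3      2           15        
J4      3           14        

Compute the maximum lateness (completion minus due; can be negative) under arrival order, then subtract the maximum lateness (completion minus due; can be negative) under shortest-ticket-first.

-4

FIFO (arrival order): J1 J2 J3 J4.
J1: 0→10, due 10, lateness 0
J2: 10→14, due 9, lateness 5
J3: 14→16, due 15, lateness 1
J4: 16→19, due 14, lateness 5
Maximum = 5.
SPT (increasing processing time): J3 J4 J2 J1.
J3: 0→2, due 15, lateness -13
J4: 2→5, due 14, lateness -9
J2: 5→9, due 9, lateness 0
J1: 9→19, due 10, lateness 9
Maximum = 9.
Difference = 5 − 9 = -4.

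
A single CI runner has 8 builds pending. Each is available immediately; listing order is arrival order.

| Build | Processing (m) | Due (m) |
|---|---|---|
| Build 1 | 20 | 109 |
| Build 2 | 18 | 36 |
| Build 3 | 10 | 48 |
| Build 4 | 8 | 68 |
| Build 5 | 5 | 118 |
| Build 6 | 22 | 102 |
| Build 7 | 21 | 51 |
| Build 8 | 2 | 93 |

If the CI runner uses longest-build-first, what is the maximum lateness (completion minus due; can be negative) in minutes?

45

LPT (decreasing processing time): Build 6 Build 7 Build 1 Build 2 Build 3 Build 4 Build 5 Build 8.
Build 6: 0→22, due 102, lateness -80
Build 7: 22→43, due 51, lateness -8
Build 1: 43→63, due 109, lateness -46
Build 2: 63→81, due 36, lateness 45
Build 3: 81→91, due 48, lateness 43
Build 4: 91→99, due 68, lateness 31
Build 5: 99→104, due 118, lateness -14
Build 8: 104→106, due 93, lateness 13
Maximum = 45.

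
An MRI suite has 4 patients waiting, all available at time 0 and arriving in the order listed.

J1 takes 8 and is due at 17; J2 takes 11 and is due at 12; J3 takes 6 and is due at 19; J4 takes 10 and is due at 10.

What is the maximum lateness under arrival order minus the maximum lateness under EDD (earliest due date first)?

FIFO (arrival order): J1 J2 J3 J4.
J1: 0→8, due 17, lateness -9
J2: 8→19, due 12, lateness 7
J3: 19→25, due 19, lateness 6
J4: 25→35, due 10, lateness 25
Maximum = 25.
EDD (increasing due date): J4 J2 J1 J3.
J4: 0→10, due 10, lateness 0
J2: 10→21, due 12, lateness 9
J1: 21→29, due 17, lateness 12
J3: 29→35, due 19, lateness 16
Maximum = 16.
Difference = 25 − 16 = 9.

9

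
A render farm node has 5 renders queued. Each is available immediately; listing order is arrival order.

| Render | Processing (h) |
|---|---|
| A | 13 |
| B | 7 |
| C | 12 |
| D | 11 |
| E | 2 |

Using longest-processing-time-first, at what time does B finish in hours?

43

LPT (decreasing processing time): A C D B E.
A: 0→13
C: 13→25
D: 25→36
B: 36→43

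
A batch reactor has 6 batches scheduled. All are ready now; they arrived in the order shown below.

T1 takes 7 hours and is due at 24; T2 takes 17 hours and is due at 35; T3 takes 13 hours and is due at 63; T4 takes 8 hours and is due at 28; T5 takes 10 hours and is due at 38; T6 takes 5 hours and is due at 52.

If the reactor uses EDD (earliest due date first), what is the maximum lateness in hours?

EDD (increasing due date): T1 T4 T2 T5 T6 T3.
T1: 0→7, due 24, lateness -17
T4: 7→15, due 28, lateness -13
T2: 15→32, due 35, lateness -3
T5: 32→42, due 38, lateness 4
T6: 42→47, due 52, lateness -5
T3: 47→60, due 63, lateness -3
Maximum = 4.

4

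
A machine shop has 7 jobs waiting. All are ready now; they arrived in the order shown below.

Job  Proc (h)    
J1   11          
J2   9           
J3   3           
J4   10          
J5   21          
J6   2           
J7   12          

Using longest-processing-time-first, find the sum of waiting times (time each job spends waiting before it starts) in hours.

281

LPT (decreasing processing time): J5 J7 J1 J4 J2 J3 J6.
J5: waits 0, runs 0→21
J7: waits 21, runs 21→33
J1: waits 33, runs 33→44
J4: waits 44, runs 44→54
J2: waits 54, runs 54→63
J3: waits 63, runs 63→66
J6: waits 66, runs 66→68
Sum = 0+21+33+44+54+63+66 = 281.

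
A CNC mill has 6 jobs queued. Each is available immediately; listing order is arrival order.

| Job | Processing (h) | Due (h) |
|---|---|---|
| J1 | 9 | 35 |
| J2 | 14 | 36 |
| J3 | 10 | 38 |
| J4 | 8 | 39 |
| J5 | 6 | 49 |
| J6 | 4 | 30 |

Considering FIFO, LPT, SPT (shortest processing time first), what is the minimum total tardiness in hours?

15

FIFO (arrival order): J1 J2 J3 J4 J5 J6.
J1: 0→9, due 35, tardiness 0
J2: 9→23, due 36, tardiness 0
J3: 23→33, due 38, tardiness 0
J4: 33→41, due 39, tardiness 2
J5: 41→47, due 49, tardiness 0
J6: 47→51, due 30, tardiness 21
Sum = 0+0+0+2+0+21 = 23.
LPT (decreasing processing time): J2 J3 J1 J4 J5 J6.
J2: 0→14, due 36, tardiness 0
J3: 14→24, due 38, tardiness 0
J1: 24→33, due 35, tardiness 0
J4: 33→41, due 39, tardiness 2
J5: 41→47, due 49, tardiness 0
J6: 47→51, due 30, tardiness 21
Sum = 0+0+0+2+0+21 = 23.
SPT (increasing processing time): J6 J5 J4 J1 J3 J2.
J6: 0→4, due 30, tardiness 0
J5: 4→10, due 49, tardiness 0
J4: 10→18, due 39, tardiness 0
J1: 18→27, due 35, tardiness 0
J3: 27→37, due 38, tardiness 0
J2: 37→51, due 36, tardiness 15
Sum = 0+0+0+0+0+15 = 15.
FIFO 23, LPT 23, SPT 15 → minimum 15.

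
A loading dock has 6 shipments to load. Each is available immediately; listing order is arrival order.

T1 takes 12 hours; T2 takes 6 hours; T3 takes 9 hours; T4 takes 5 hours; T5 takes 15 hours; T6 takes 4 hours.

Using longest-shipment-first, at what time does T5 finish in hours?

15

LPT (decreasing processing time): T5 T1 T3 T2 T4 T6.
T5: 0→15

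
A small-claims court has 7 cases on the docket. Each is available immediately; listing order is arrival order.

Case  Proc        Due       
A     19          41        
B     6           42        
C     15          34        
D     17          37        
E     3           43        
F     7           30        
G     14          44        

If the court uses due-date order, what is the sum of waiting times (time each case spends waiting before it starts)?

EDD (increasing due date): F C D A B E G.
F: waits 0, runs 0→7
C: waits 7, runs 7→22
D: waits 22, runs 22→39
A: waits 39, runs 39→58
B: waits 58, runs 58→64
E: waits 64, runs 64→67
G: waits 67, runs 67→81
Sum = 0+7+22+39+58+64+67 = 257.

257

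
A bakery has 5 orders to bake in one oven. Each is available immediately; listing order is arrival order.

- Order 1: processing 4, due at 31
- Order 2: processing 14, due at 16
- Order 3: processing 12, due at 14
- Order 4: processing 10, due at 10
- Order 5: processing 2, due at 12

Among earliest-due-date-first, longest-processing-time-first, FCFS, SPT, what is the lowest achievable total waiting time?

EDD (increasing due date): Order 4 Order 5 Order 3 Order 2 Order 1.
Order 4: waits 0, runs 0→10
Order 5: waits 10, runs 10→12
Order 3: waits 12, runs 12→24
Order 2: waits 24, runs 24→38
Order 1: waits 38, runs 38→42
Sum = 0+10+12+24+38 = 84.
LPT (decreasing processing time): Order 2 Order 3 Order 4 Order 1 Order 5.
Order 2: waits 0, runs 0→14
Order 3: waits 14, runs 14→26
Order 4: waits 26, runs 26→36
Order 1: waits 36, runs 36→40
Order 5: waits 40, runs 40→42
Sum = 0+14+26+36+40 = 116.
FIFO (arrival order): Order 1 Order 2 Order 3 Order 4 Order 5.
Order 1: waits 0, runs 0→4
Order 2: waits 4, runs 4→18
Order 3: waits 18, runs 18→30
Order 4: waits 30, runs 30→40
Order 5: waits 40, runs 40→42
Sum = 0+4+18+30+40 = 92.
SPT (increasing processing time): Order 5 Order 1 Order 4 Order 3 Order 2.
Order 5: waits 0, runs 0→2
Order 1: waits 2, runs 2→6
Order 4: waits 6, runs 6→16
Order 3: waits 16, runs 16→28
Order 2: waits 28, runs 28→42
Sum = 0+2+6+16+28 = 52.
EDD 84, LPT 116, FIFO 92, SPT 52 → minimum 52.

52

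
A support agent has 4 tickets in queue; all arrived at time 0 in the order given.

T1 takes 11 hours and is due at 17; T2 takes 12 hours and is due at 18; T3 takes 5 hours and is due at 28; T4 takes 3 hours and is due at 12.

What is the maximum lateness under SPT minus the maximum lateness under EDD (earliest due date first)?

5

SPT (increasing processing time): T4 T3 T1 T2.
T4: 0→3, due 12, lateness -9
T3: 3→8, due 28, lateness -20
T1: 8→19, due 17, lateness 2
T2: 19→31, due 18, lateness 13
Maximum = 13.
EDD (increasing due date): T4 T1 T2 T3.
T4: 0→3, due 12, lateness -9
T1: 3→14, due 17, lateness -3
T2: 14→26, due 18, lateness 8
T3: 26→31, due 28, lateness 3
Maximum = 8.
Difference = 13 − 8 = 5.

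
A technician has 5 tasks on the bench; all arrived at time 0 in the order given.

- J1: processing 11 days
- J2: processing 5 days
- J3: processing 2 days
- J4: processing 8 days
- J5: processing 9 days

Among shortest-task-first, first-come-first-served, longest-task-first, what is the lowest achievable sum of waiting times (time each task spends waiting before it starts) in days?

48

SPT (increasing processing time): J3 J2 J4 J5 J1.
J3: waits 0, runs 0→2
J2: waits 2, runs 2→7
J4: waits 7, runs 7→15
J5: waits 15, runs 15→24
J1: waits 24, runs 24→35
Sum = 0+2+7+15+24 = 48.
FIFO (arrival order): J1 J2 J3 J4 J5.
J1: waits 0, runs 0→11
J2: waits 11, runs 11→16
J3: waits 16, runs 16→18
J4: waits 18, runs 18→26
J5: waits 26, runs 26→35
Sum = 0+11+16+18+26 = 71.
LPT (decreasing processing time): J1 J5 J4 J2 J3.
J1: waits 0, runs 0→11
J5: waits 11, runs 11→20
J4: waits 20, runs 20→28
J2: waits 28, runs 28→33
J3: waits 33, runs 33→35
Sum = 0+11+20+28+33 = 92.
SPT 48, FIFO 71, LPT 92 → minimum 48.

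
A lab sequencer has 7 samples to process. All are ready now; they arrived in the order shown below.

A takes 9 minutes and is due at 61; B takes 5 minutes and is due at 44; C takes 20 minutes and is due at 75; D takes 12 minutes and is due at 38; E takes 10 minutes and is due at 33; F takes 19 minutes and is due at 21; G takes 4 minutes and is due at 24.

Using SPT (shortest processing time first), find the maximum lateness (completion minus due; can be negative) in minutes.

38

SPT (increasing processing time): G B A E D F C.
G: 0→4, due 24, lateness -20
B: 4→9, due 44, lateness -35
A: 9→18, due 61, lateness -43
E: 18→28, due 33, lateness -5
D: 28→40, due 38, lateness 2
F: 40→59, due 21, lateness 38
C: 59→79, due 75, lateness 4
Maximum = 38.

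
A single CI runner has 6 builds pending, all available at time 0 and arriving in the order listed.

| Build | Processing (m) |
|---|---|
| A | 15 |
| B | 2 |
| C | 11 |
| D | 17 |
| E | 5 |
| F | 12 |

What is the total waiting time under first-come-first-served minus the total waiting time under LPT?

FIFO (arrival order): A B C D E F.
A: waits 0, runs 0→15
B: waits 15, runs 15→17
C: waits 17, runs 17→28
D: waits 28, runs 28→45
E: waits 45, runs 45→50
F: waits 50, runs 50→62
Sum = 0+15+17+28+45+50 = 155.
LPT (decreasing processing time): D A F C E B.
D: waits 0, runs 0→17
A: waits 17, runs 17→32
F: waits 32, runs 32→44
C: waits 44, runs 44→55
E: waits 55, runs 55→60
B: waits 60, runs 60→62
Sum = 0+17+32+44+55+60 = 208.
Difference = 155 − 208 = -53.

-53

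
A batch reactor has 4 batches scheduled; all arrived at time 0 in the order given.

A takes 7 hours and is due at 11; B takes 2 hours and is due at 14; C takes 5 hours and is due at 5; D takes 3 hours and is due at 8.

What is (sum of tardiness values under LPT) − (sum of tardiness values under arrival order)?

-1

LPT (decreasing processing time): A C D B.
A: 0→7, due 11, tardiness 0
C: 7→12, due 5, tardiness 7
D: 12→15, due 8, tardiness 7
B: 15→17, due 14, tardiness 3
Sum = 0+7+7+3 = 17.
FIFO (arrival order): A B C D.
A: 0→7, due 11, tardiness 0
B: 7→9, due 14, tardiness 0
C: 9→14, due 5, tardiness 9
D: 14→17, due 8, tardiness 9
Sum = 0+0+9+9 = 18.
Difference = 17 − 18 = -1.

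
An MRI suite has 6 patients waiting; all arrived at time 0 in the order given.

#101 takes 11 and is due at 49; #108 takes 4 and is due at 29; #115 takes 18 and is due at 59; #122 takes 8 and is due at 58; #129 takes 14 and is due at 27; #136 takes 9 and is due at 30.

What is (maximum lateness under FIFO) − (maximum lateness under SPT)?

FIFO (arrival order): #101 #108 #115 #122 #129 #136.
#101: 0→11, due 49, lateness -38
#108: 11→15, due 29, lateness -14
#115: 15→33, due 59, lateness -26
#122: 33→41, due 58, lateness -17
#129: 41→55, due 27, lateness 28
#136: 55→64, due 30, lateness 34
Maximum = 34.
SPT (increasing processing time): #108 #122 #136 #101 #129 #115.
#108: 0→4, due 29, lateness -25
#122: 4→12, due 58, lateness -46
#136: 12→21, due 30, lateness -9
#101: 21→32, due 49, lateness -17
#129: 32→46, due 27, lateness 19
#115: 46→64, due 59, lateness 5
Maximum = 19.
Difference = 34 − 19 = 15.

15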